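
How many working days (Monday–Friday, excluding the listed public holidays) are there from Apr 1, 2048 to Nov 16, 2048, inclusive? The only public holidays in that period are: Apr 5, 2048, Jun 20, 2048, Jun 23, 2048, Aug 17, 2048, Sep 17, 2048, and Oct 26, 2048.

Apr 1, 2048 is a Wednesday.
That's 230 days from start to end, counting both.
230 = 7 × 32 + 6, so there are 32 full weeks plus 6 extra days.
Each full week contributes 5 weekdays (Mon–Fri): 32 × 5 = 160.
The 6 extra days are Wed, Thu, Fri, Sat, Sun, Mon — 4 of them qualify.
Total: 160 + 4 = 164.
Holidays: Apr 5, 2048 (Sun); Jun 20, 2048 (Sat); Jun 23, 2048 (Tue); Aug 17, 2048 (Mon); Sep 17, 2048 (Thu); Oct 26, 2048 (Mon).
4 of the 6 holidays fall on weekdays; the rest are weekends and were already excluded.
Business days: 164 − 4 = 160.

160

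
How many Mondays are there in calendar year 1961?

Jan 1, 1961 is a Sunday.
The range spans 365 days (inclusive of both endpoints).
365 = 7 × 52 + 1, so there are 52 full weeks plus 1 extra day.
Each full week contributes one Monday: 52 so far.
The 1 extra day is Sunday — none qualify.
Total: 52 + 0 = 52.

52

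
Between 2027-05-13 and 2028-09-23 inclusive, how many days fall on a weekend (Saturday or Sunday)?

2027-05-13 is a Thursday.
The range spans 500 days (inclusive of both endpoints).
500 = 7 × 71 + 3, so there are 71 full weeks plus 3 extra days.
Each full week contributes 2 weekend days (Sat, Sun): 71 × 2 = 142.
The 3 extra days are Thu, Fri, Sat — 1 of them qualifies.
Total: 142 + 1 = 143.

143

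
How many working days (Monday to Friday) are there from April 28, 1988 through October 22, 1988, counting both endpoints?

127

April 28, 1988 is a Thursday.
From April 28, 1988 to October 22, 1988 is 178 days inclusive.
178 = 7 × 25 + 3, so there are 25 full weeks plus 3 extra days.
Each full week contributes 5 weekdays (Mon–Fri): 25 × 5 = 125.
The 3 extra days are Thu, Fri, Sat — 2 of them qualify.
Total: 125 + 2 = 127.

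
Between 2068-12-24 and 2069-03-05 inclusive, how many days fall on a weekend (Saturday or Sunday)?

20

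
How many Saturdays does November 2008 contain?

November 1, 2008 is a Saturday.
The range spans 30 days (inclusive of both endpoints).
30 = 7 × 4 + 2, so there are 4 full weeks plus 2 extra days.
Each full week contributes one Saturday: 4 so far.
The 2 extra days are Saturday, Sunday — 1 of them qualifies.
Total: 4 + 1 = 5.

5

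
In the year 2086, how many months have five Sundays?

A month has five Sundays exactly when Sunday falls within its first (length − 28) days.
Jan: 31 days, starts Tue → 5 of Tue, Wed, Thu
Feb: 28 days, starts Fri → 5 of (none)
Mar: 31 days, starts Fri → 5 of Fri, Sat, Sun ✓
Apr: 30 days, starts Mon → 5 of Mon, Tue
May: 31 days, starts Wed → 5 of Wed, Thu, Fri
Jun: 30 days, starts Sat → 5 of Sat, Sun ✓
Jul: 31 days, starts Mon → 5 of Mon, Tue, Wed
Aug: 31 days, starts Thu → 5 of Thu, Fri, Sat
Sep: 30 days, starts Sun → 5 of Sun, Mon ✓
Oct: 31 days, starts Tue → 5 of Tue, Wed, Thu
Nov: 30 days, starts Fri → 5 of Fri, Sat
Dec: 31 days, starts Sun → 5 of Sun, Mon, Tue ✓
Months with five Sundays: Mar, Jun, Sep, Dec.

4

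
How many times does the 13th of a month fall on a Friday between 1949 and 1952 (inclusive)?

6

Friday-the-13ths by year:
1949: May
1950: Jan, Oct
1951: Apr, Jul
1952: Jun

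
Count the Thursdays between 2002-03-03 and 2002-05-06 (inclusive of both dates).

2002-03-03 is a Sunday.
From 2002-03-03 to 2002-05-06 is 65 days inclusive.
65 = 7 × 9 + 2, so there are 9 full weeks plus 2 extra days.
Each full week contributes one Thursday: 9 so far.
The 2 extra days are Sun, Mon — none qualify.
Total: 9 + 0 = 9.

9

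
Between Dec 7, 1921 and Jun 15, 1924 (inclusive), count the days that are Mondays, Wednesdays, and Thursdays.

395

Dec 7, 1921 is a Wednesday.
The range spans 922 days (inclusive of both endpoints).
922 = 7 × 131 + 5, so there are 131 full weeks plus 5 extra days.
Each full week contributes 3 days from the set (Mon, Wed, Thu): 131 × 3 = 393.
The 5 extra days are Wednesday, Thursday, Friday, Saturday, Sunday — 2 of them qualify.
Total: 393 + 2 = 395.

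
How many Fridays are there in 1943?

January 1, 1943 is a Friday.
That's 365 days from start to end, counting both.
365 = 7 × 52 + 1, so there are 52 full weeks plus 1 extra day.
Each full week contributes one Friday: 52 so far.
The 1 extra day is Fri — 1 of them qualifies.
Total: 52 + 1 = 53.

53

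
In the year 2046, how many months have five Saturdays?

4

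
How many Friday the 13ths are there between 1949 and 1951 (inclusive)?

Friday-the-13ths by year:
1949: May
1950: Jan, Oct
1951: Apr, Jul

5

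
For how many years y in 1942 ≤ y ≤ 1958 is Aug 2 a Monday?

Day of week of August 2 in each year:
1942: Sun, 1943: Mon ✓, 1944: Wed, 1945: Thu, 1946: Fri, 1947: Sat, 1948: Mon ✓, 1949: Tue, 1950: Wed, 1951: Thu, 1952: Sat, 1953: Sun, 1954: Mon ✓, 1955: Tue, 1956: Thu, 1957: Fri, 1958: Sat
Mondays: 1943, 1948, 1954.

3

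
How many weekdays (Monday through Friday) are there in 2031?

January 1, 2031 is a Wednesday.
That's 365 days from start to end, counting both.
365 = 7 × 52 + 1, so there are 52 full weeks plus 1 extra day.
Each full week contributes 5 weekdays (Mon–Fri): 52 × 5 = 260.
The 1 extra day is Wednesday — 1 of them qualifies.
Total: 260 + 1 = 261.

261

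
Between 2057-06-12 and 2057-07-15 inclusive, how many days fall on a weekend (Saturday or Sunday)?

10

2057-06-12 is a Tuesday.
From 2057-06-12 to 2057-07-15 is 34 days inclusive.
34 = 7 × 4 + 6, so there are 4 full weeks plus 6 extra days.
Each full week contributes 2 weekend days (Sat, Sun): 4 × 2 = 8.
The 6 extra days are Tue, Wed, Thu, Fri, Sat, Sun — 2 of them qualify.
Total: 8 + 2 = 10.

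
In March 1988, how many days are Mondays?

4

1 March 1988 is a Tuesday.
The range spans 31 days (inclusive of both endpoints).
31 = 7 × 4 + 3, so there are 4 full weeks plus 3 extra days.
Each full week contributes one Monday: 4 so far.
The 3 extra days are Tue, Wed, Thu — none qualify.
Total: 4 + 0 = 4.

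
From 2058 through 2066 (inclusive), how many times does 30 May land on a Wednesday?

Day of week of May 30 in each year:
2058: Thu, 2059: Fri, 2060: Sun, 2061: Mon, 2062: Tue, 2063: Wed ✓, 2064: Fri, 2065: Sat, 2066: Sun
Wednesdays: 2063.

1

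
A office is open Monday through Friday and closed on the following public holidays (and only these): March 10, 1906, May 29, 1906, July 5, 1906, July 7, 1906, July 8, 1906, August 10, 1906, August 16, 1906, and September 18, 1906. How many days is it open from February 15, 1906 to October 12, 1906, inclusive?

167

February 15, 1906 is a Thursday.
The range spans 240 days (inclusive of both endpoints).
240 = 7 × 34 + 2, so there are 34 full weeks plus 2 extra days.
Each full week contributes 5 weekdays (Mon–Fri): 34 × 5 = 170.
The 2 extra days are Thursday, Friday — 2 of them qualify.
Total: 170 + 2 = 172.
Holidays: March 10, 1906 (Sat); May 29, 1906 (Tue); July 5, 1906 (Thu); July 7, 1906 (Sat); July 8, 1906 (Sun); August 10, 1906 (Fri); August 16, 1906 (Thu); September 18, 1906 (Tue).
5 of the 8 holidays fall on weekdays; the rest are weekends and were already excluded.
Business days: 172 − 5 = 167.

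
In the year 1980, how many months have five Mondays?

4

A month has five Mondays exactly when Monday falls within its first (length − 28) days.
Jan: 31 days, starts Tue → 5 of Tue, Wed, Thu
Feb: 29 days, starts Fri → 5 of Fri
Mar: 31 days, starts Sat → 5 of Sat, Sun, Mon ✓
Apr: 30 days, starts Tue → 5 of Tue, Wed
May: 31 days, starts Thu → 5 of Thu, Fri, Sat
Jun: 30 days, starts Sun → 5 of Sun, Mon ✓
Jul: 31 days, starts Tue → 5 of Tue, Wed, Thu
Aug: 31 days, starts Fri → 5 of Fri, Sat, Sun
Sep: 30 days, starts Mon → 5 of Mon, Tue ✓
Oct: 31 days, starts Wed → 5 of Wed, Thu, Fri
Nov: 30 days, starts Sat → 5 of Sat, Sun
Dec: 31 days, starts Mon → 5 of Mon, Tue, Wed ✓
Months with five Mondays: Mar, Jun, Sep, Dec.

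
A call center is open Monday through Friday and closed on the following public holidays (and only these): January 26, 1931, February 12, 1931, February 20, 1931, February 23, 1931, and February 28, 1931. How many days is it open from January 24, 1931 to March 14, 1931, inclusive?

January 24, 1931 is a Saturday.
From January 24, 1931 to March 14, 1931 is 50 days inclusive.
50 = 7 × 7 + 1, so there are 7 full weeks plus 1 extra day.
Each full week contributes 5 weekdays (Mon–Fri): 7 × 5 = 35.
The 1 extra day is Sat — none qualify.
Total: 35 + 0 = 35.
Holidays: January 26, 1931 (Mon); February 12, 1931 (Thu); February 20, 1931 (Fri); February 23, 1931 (Mon); February 28, 1931 (Sat).
4 of the 5 holidays fall on weekdays; the rest are weekends and were already excluded.
Business days: 35 − 4 = 31.

31 working days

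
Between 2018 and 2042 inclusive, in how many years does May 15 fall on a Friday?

3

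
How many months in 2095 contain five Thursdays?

A month has five Thursdays exactly when Thursday falls within its first (length − 28) days.
Jan: 31 days, starts Sat → 5 of Sat, Sun, Mon
Feb: 28 days, starts Tue → 5 of (none)
Mar: 31 days, starts Tue → 5 of Tue, Wed, Thu ✓
Apr: 30 days, starts Fri → 5 of Fri, Sat
May: 31 days, starts Sun → 5 of Sun, Mon, Tue
Jun: 30 days, starts Wed → 5 of Wed, Thu ✓
Jul: 31 days, starts Fri → 5 of Fri, Sat, Sun
Aug: 31 days, starts Mon → 5 of Mon, Tue, Wed
Sep: 30 days, starts Thu → 5 of Thu, Fri ✓
Oct: 31 days, starts Sat → 5 of Sat, Sun, Mon
Nov: 30 days, starts Tue → 5 of Tue, Wed
Dec: 31 days, starts Thu → 5 of Thu, Fri, Sat ✓
Months with five Thursdays: Mar, Jun, Sep, Dec.

4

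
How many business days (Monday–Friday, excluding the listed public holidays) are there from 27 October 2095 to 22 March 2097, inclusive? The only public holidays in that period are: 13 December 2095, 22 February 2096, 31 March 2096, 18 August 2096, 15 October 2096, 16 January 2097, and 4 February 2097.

27 October 2095 is a Thursday.
That's 513 days from start to end, counting both.
513 = 7 × 73 + 2, so there are 73 full weeks plus 2 extra days.
Each full week contributes 5 weekdays (Mon–Fri): 73 × 5 = 365.
The 2 extra days are Thursday, Friday — 2 of them qualify.
Total: 365 + 2 = 367.
Holidays: 13 December 2095 (Tue); 22 February 2096 (Wed); 31 March 2096 (Sat); 18 August 2096 (Sat); 15 October 2096 (Mon); 16 January 2097 (Wed); 4 February 2097 (Mon).
5 of the 7 holidays fall on weekdays; the rest are weekends and were already excluded.
Business days: 367 − 5 = 362.

362 business days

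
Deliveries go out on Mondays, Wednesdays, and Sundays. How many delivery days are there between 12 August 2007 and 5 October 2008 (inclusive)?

181

12 August 2007 is a Sunday.
That's 421 days from start to end, counting both.
421 = 7 × 60 + 1, so there are 60 full weeks plus 1 extra day.
Each full week contributes 3 days from the set (Mon, Wed, Sun): 60 × 3 = 180.
The 1 extra day is Sunday — 1 of them qualifies.
Total: 180 + 1 = 181.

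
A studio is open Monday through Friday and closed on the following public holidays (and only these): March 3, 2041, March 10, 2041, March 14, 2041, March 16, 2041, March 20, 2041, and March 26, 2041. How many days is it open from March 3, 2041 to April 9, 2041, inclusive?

24 working days

March 3, 2041 is a Sunday.
The range spans 38 days (inclusive of both endpoints).
38 = 7 × 5 + 3, so there are 5 full weeks plus 3 extra days.
Each full week contributes 5 weekdays (Mon–Fri): 5 × 5 = 25.
The 3 extra days are Sunday, Monday, Tuesday — 2 of them qualify.
Total: 25 + 2 = 27.
Holidays: March 3, 2041 (Sun); March 10, 2041 (Sun); March 14, 2041 (Thu); March 16, 2041 (Sat); March 20, 2041 (Wed); March 26, 2041 (Tue).
3 of the 6 holidays fall on weekdays; the rest are weekends and were already excluded.
Business days: 27 − 3 = 24.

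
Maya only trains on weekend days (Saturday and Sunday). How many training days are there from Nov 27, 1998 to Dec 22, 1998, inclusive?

8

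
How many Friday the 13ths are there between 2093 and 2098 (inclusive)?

11

Friday-the-13ths by year:
2093: Feb, Mar, Nov
2094: Aug
2095: May
2096: Jan, Apr, Jul
2097: Sep, Dec
2098: Jun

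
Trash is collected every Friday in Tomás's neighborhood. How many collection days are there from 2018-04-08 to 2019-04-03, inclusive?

2018-04-08 is a Sunday.
That's 361 days from start to end, counting both.
361 = 7 × 51 + 4, so there are 51 full weeks plus 4 extra days.
Each full week contributes one Friday: 51 so far.
The 4 extra days are Sun, Mon, Tue, Wed — none qualify.
Total: 51 + 0 = 51.

51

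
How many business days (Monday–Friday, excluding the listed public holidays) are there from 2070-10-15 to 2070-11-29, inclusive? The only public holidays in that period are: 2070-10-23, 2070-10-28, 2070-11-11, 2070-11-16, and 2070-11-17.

2070-10-15 is a Wednesday.
From 2070-10-15 to 2070-11-29 is 46 days inclusive.
46 = 7 × 6 + 4, so there are 6 full weeks plus 4 extra days.
Each full week contributes 5 weekdays (Mon–Fri): 6 × 5 = 30.
The 4 extra days are Wed, Thu, Fri, Sat — 3 of them qualify.
Total: 30 + 3 = 33.
Holidays: 2070-10-23 (Thu); 2070-10-28 (Tue); 2070-11-11 (Tue); 2070-11-16 (Sun); 2070-11-17 (Mon).
4 of the 5 holidays fall on weekdays; the rest are weekends and were already excluded.
Business days: 33 − 4 = 29.

29 business days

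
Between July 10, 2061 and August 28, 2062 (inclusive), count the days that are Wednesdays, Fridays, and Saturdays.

July 10, 2061 is a Sunday.
That's 415 days from start to end, counting both.
415 = 7 × 59 + 2, so there are 59 full weeks plus 2 extra days.
Each full week contributes 3 days from the set (Wed, Fri, Sat): 59 × 3 = 177.
The 2 extra days are Sunday, Monday — none qualify.
Total: 177 + 0 = 177.

177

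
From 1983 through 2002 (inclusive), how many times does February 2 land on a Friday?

3

Day of week of February 2 in each year:
1983: Wed, 1984: Thu, 1985: Sat, 1986: Sun, 1987: Mon, 1988: Tue, 1989: Thu, 1990: Fri ✓, 1991: Sat, 1992: Sun, 1993: Tue, 1994: Wed, 1995: Thu, 1996: Fri ✓, 1997: Sun, 1998: Mon, 1999: Tue, 2000: Wed, 2001: Fri ✓, 2002: Sat
Fridays: 1990, 1996, 2001.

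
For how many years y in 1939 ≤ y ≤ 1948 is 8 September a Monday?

2

Day of week of September 8 in each year:
1939: Fri, 1940: Sun, 1941: Mon ✓, 1942: Tue, 1943: Wed, 1944: Fri, 1945: Sat, 1946: Sun, 1947: Mon ✓, 1948: Wed
Mondays: 1941, 1947.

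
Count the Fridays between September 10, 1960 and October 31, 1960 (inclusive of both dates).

7

September 10, 1960 is a Saturday.
From September 10, 1960 to October 31, 1960 is 52 days inclusive.
52 = 7 × 7 + 3, so there are 7 full weeks plus 3 extra days.
Each full week contributes one Friday: 7 so far.
The 3 extra days are Sat, Sun, Mon — none qualify.
Total: 7 + 0 = 7.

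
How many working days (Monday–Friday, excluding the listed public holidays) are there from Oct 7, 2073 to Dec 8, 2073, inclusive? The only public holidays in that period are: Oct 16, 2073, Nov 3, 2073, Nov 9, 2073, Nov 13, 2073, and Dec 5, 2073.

Oct 7, 2073 is a Saturday.
From Oct 7, 2073 to Dec 8, 2073 is 63 days inclusive.
63 = 7 × 9, so the span is exactly 9 full weeks.
Each full week contributes 5 weekdays (Mon–Fri): 9 × 5 = 45.
Holidays: Oct 16, 2073 (Mon); Nov 3, 2073 (Fri); Nov 9, 2073 (Thu); Nov 13, 2073 (Mon); Dec 5, 2073 (Tue).
All 5 holidays fall on weekdays, so subtract 5.
Business days: 45 − 5 = 40.

40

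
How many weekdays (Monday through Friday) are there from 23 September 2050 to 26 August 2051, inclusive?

241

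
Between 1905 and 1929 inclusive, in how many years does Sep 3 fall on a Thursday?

3

Day of week of September 3 in each year:
1905: Sun, 1906: Mon, 1907: Tue, 1908: Thu ✓, 1909: Fri, 1910: Sat, 1911: Sun, 1912: Tue, 1913: Wed, 1914: Thu ✓, 1915: Fri, 1916: Sun, 1917: Mon, 1918: Tue, 1919: Wed, 1920: Fri, 1921: Sat, 1922: Sun, 1923: Mon, 1924: Wed, 1925: Thu ✓, 1926: Fri, 1927: Sat, 1928: Mon, 1929: Tue
Thursdays: 1908, 1914, 1925.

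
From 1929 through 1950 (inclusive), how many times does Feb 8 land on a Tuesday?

3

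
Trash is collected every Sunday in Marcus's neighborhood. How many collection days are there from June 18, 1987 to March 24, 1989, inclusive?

June 18, 1987 is a Thursday.
From June 18, 1987 to March 24, 1989 is 646 days inclusive.
646 = 7 × 92 + 2, so there are 92 full weeks plus 2 extra days.
Each full week contributes one Sunday: 92 so far.
The 2 extra days are Thu, Fri — none qualify.
Total: 92 + 0 = 92.

92 Sundays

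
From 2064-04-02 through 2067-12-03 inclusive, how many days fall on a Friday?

192

2064-04-02 is a Wednesday.
From 2064-04-02 to 2067-12-03 is 1341 days inclusive.
1341 = 7 × 191 + 4, so there are 191 full weeks plus 4 extra days.
Each full week contributes one Friday: 191 so far.
The 4 extra days are Wed, Thu, Fri, Sat — 1 of them qualifies.
Total: 191 + 1 = 192.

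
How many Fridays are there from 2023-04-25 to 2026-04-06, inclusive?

2023-04-25 is a Tuesday.
That's 1078 days from start to end, counting both.
1078 = 7 × 154, so the span is exactly 154 full weeks.
Each full week contributes one Friday: 154 so far.
Total: 154.

154 Fridays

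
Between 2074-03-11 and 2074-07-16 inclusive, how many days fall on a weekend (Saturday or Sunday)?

37

2074-03-11 is a Sunday.
The range spans 128 days (inclusive of both endpoints).
128 = 7 × 18 + 2, so there are 18 full weeks plus 2 extra days.
Each full week contributes 2 weekend days (Sat, Sun): 18 × 2 = 36.
The 2 extra days are Sun, Mon — 1 of them qualifies.
Total: 36 + 1 = 37.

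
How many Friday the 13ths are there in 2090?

The 13th falls on a Friday when the month's 13th has weekday Fri.
Jan 13 is Fri ✓; Feb 13 is Mon; Mar 13 is Mon; Apr 13 is Thu; May 13 is Sat; Jun 13 is Tue; Jul 13 is Thu; Aug 13 is Sun; Sep 13 is Wed; Oct 13 is Fri ✓; Nov 13 is Mon; Dec 13 is Wed.
Friday the 13ths: Jan, Oct.

2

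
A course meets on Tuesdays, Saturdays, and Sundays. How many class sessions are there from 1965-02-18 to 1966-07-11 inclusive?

1965-02-18 is a Thursday.
The range spans 509 days (inclusive of both endpoints).
509 = 7 × 72 + 5, so there are 72 full weeks plus 5 extra days.
Each full week contributes 3 days from the set (Tue, Sat, Sun): 72 × 3 = 216.
The 5 extra days are Thu, Fri, Sat, Sun, Mon — 2 of them qualify.
Total: 216 + 2 = 218.

218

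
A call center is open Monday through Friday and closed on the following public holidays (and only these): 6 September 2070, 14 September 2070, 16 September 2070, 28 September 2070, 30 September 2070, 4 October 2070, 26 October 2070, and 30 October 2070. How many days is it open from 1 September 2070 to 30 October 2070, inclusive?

1 September 2070 is a Monday.
The range spans 60 days (inclusive of both endpoints).
60 = 7 × 8 + 4, so there are 8 full weeks plus 4 extra days.
Each full week contributes 5 weekdays (Mon–Fri): 8 × 5 = 40.
The 4 extra days are Mon, Tue, Wed, Thu — 4 of them qualify.
Total: 40 + 4 = 44.
Holidays: 6 September 2070 (Sat); 14 September 2070 (Sun); 16 September 2070 (Tue); 28 September 2070 (Sun); 30 September 2070 (Tue); 4 October 2070 (Sat); 26 October 2070 (Sun); 30 October 2070 (Thu).
3 of the 8 holidays fall on weekdays; the rest are weekends and were already excluded.
Business days: 44 − 3 = 41.

41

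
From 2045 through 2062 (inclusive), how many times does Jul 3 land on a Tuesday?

2

Day of week of July 3 in each year:
2045: Mon, 2046: Tue ✓, 2047: Wed, 2048: Fri, 2049: Sat, 2050: Sun, 2051: Mon, 2052: Wed, 2053: Thu, 2054: Fri, 2055: Sat, 2056: Mon, 2057: Tue ✓, 2058: Wed, 2059: Thu, 2060: Sat, 2061: Sun, 2062: Mon
Tuesdays: 2046, 2057.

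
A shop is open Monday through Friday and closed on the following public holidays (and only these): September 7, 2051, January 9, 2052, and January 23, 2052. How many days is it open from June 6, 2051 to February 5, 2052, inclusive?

172

June 6, 2051 is a Tuesday.
From June 6, 2051 to February 5, 2052 is 245 days inclusive.
245 = 7 × 35, so the span is exactly 35 full weeks.
Each full week contributes 5 weekdays (Mon–Fri): 35 × 5 = 175.
Holidays: September 7, 2051 (Thu); January 9, 2052 (Tue); January 23, 2052 (Tue).
All 3 holidays fall on weekdays, so subtract 3.
Business days: 175 − 3 = 172.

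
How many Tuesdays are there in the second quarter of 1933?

1933-04-01 is a Saturday.
That's 91 days from start to end, counting both.
91 = 7 × 13, so the span is exactly 13 full weeks.
Each full week contributes one Tuesday: 13 so far.

13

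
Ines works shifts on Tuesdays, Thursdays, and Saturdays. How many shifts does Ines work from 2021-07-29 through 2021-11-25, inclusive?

52

2021-07-29 is a Thursday.
From 2021-07-29 to 2021-11-25 is 120 days inclusive.
120 = 7 × 17 + 1, so there are 17 full weeks plus 1 extra day.
Each full week contributes 3 days from the set (Tue, Thu, Sat): 17 × 3 = 51.
The 1 extra day is Thu — 1 of them qualifies.
Total: 51 + 1 = 52.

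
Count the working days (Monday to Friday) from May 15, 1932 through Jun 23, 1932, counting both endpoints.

29

May 15, 1932 is a Sunday.
The range spans 40 days (inclusive of both endpoints).
40 = 7 × 5 + 5, so there are 5 full weeks plus 5 extra days.
Each full week contributes 5 weekdays (Mon–Fri): 5 × 5 = 25.
The 5 extra days are Sun, Mon, Tue, Wed, Thu — 4 of them qualify.
Total: 25 + 4 = 29.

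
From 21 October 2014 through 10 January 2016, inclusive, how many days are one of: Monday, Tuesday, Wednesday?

21 October 2014 is a Tuesday.
That's 447 days from start to end, counting both.
447 = 7 × 63 + 6, so there are 63 full weeks plus 6 extra days.
Each full week contributes 3 days from the set (Mon, Tue, Wed): 63 × 3 = 189.
The 6 extra days are Tue, Wed, Thu, Fri, Sat, Sun — 2 of them qualify.
Total: 189 + 2 = 191.

191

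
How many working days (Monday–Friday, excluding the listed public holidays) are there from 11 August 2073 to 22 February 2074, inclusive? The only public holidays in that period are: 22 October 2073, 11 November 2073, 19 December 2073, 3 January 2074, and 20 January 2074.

11 August 2073 is a Friday.
From 11 August 2073 to 22 February 2074 is 196 days inclusive.
196 = 7 × 28, so the span is exactly 28 full weeks.
Each full week contributes 5 weekdays (Mon–Fri): 28 × 5 = 140.
Holidays: 22 October 2073 (Sun); 11 November 2073 (Sat); 19 December 2073 (Tue); 3 January 2074 (Wed); 20 January 2074 (Sat).
2 of the 5 holidays fall on weekdays; the rest are weekends and were already excluded.
Business days: 140 − 2 = 138.

138 working days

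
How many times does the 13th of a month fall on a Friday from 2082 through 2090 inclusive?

15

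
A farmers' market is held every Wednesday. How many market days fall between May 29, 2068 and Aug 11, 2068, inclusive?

May 29, 2068 is a Tuesday.
That's 75 days from start to end, counting both.
75 = 7 × 10 + 5, so there are 10 full weeks plus 5 extra days.
Each full week contributes one Wednesday: 10 so far.
The 5 extra days are Tue, Wed, Thu, Fri, Sat — 1 of them qualifies.
Total: 10 + 1 = 11.

11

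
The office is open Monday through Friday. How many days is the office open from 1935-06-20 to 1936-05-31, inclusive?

247

1935-06-20 is a Thursday.
From 1935-06-20 to 1936-05-31 is 347 days inclusive.
347 = 7 × 49 + 4, so there are 49 full weeks plus 4 extra days.
Each full week contributes 5 weekdays (Mon–Fri): 49 × 5 = 245.
The 4 extra days are Thu, Fri, Sat, Sun — 2 of them qualify.
Total: 245 + 2 = 247.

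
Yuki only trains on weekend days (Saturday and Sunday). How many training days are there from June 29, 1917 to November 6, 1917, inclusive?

38

June 29, 1917 is a Friday.
That's 131 days from start to end, counting both.
131 = 7 × 18 + 5, so there are 18 full weeks plus 5 extra days.
Each full week contributes 2 weekend days (Sat, Sun): 18 × 2 = 36.
The 5 extra days are Fri, Sat, Sun, Mon, Tue — 2 of them qualify.
Total: 36 + 2 = 38.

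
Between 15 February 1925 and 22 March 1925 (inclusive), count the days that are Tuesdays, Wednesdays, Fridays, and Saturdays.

20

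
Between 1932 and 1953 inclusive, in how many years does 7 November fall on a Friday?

3

Day of week of November 7 in each year:
1932: Mon, 1933: Tue, 1934: Wed, 1935: Thu, 1936: Sat, 1937: Sun, 1938: Mon, 1939: Tue, 1940: Thu, 1941: Fri ✓, 1942: Sat, 1943: Sun, 1944: Tue, 1945: Wed, 1946: Thu, 1947: Fri ✓, 1948: Sun, 1949: Mon, 1950: Tue, 1951: Wed, 1952: Fri ✓, 1953: Sat
Fridays: 1941, 1947, 1952.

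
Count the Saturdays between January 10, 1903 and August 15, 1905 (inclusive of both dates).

January 10, 1903 is a Saturday.
From January 10, 1903 to August 15, 1905 is 949 days inclusive.
949 = 7 × 135 + 4, so there are 135 full weeks plus 4 extra days.
Each full week contributes one Saturday: 135 so far.
The 4 extra days are Saturday, Sunday, Monday, Tuesday — 1 of them qualifies.
Total: 135 + 1 = 136.

136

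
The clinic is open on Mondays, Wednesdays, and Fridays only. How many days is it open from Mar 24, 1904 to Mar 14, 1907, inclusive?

465

Mar 24, 1904 is a Thursday.
From Mar 24, 1904 to Mar 14, 1907 is 1086 days inclusive.
1086 = 7 × 155 + 1, so there are 155 full weeks plus 1 extra day.
Each full week contributes 3 days from the set (Mon, Wed, Fri): 155 × 3 = 465.
The 1 extra day is Thursday — none qualify.
Total: 465 + 0 = 465.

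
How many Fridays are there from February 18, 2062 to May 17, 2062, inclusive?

February 18, 2062 is a Saturday.
From February 18, 2062 to May 17, 2062 is 89 days inclusive.
89 = 7 × 12 + 5, so there are 12 full weeks plus 5 extra days.
Each full week contributes one Friday: 12 so far.
The 5 extra days are Sat, Sun, Mon, Tue, Wed — none qualify.
Total: 12 + 0 = 12.

12 Fridays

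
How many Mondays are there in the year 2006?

Jan 1, 2006 is a Sunday.
The range spans 365 days (inclusive of both endpoints).
365 = 7 × 52 + 1, so there are 52 full weeks plus 1 extra day.
Each full week contributes one Monday: 52 so far.
The 1 extra day is Sun — none qualify.
Total: 52 + 0 = 52.

52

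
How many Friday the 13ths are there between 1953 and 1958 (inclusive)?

Friday-the-13ths by year:
1953: Feb, Mar, Nov
1954: Aug
1955: May
1956: Jan, Apr, Jul
1957: Sep, Dec
1958: Jun

11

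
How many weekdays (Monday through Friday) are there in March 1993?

23 weekdays

1993-03-01 is a Monday.
The range spans 31 days (inclusive of both endpoints).
31 = 7 × 4 + 3, so there are 4 full weeks plus 3 extra days.
Each full week contributes 5 weekdays (Mon–Fri): 4 × 5 = 20.
The 3 extra days are Monday, Tuesday, Wednesday — 3 of them qualify.
Total: 20 + 3 = 23.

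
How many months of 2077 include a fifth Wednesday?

4

A month has five Wednesdays exactly when Wednesday falls within its first (length − 28) days.
Jan: 31 days, starts Fri → 5 of Fri, Sat, Sun
Feb: 28 days, starts Mon → 5 of (none)
Mar: 31 days, starts Mon → 5 of Mon, Tue, Wed ✓
Apr: 30 days, starts Thu → 5 of Thu, Fri
May: 31 days, starts Sat → 5 of Sat, Sun, Mon
Jun: 30 days, starts Tue → 5 of Tue, Wed ✓
Jul: 31 days, starts Thu → 5 of Thu, Fri, Sat
Aug: 31 days, starts Sun → 5 of Sun, Mon, Tue
Sep: 30 days, starts Wed → 5 of Wed, Thu ✓
Oct: 31 days, starts Fri → 5 of Fri, Sat, Sun
Nov: 30 days, starts Mon → 5 of Mon, Tue
Dec: 31 days, starts Wed → 5 of Wed, Thu, Fri ✓
Months with five Wednesdays: Mar, Jun, Sep, Dec.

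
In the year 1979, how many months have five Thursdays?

4

A month has five Thursdays exactly when Thursday falls within its first (length − 28) days.
Jan: 31 days, starts Mon → 5 of Mon, Tue, Wed
Feb: 28 days, starts Thu → 5 of (none)
Mar: 31 days, starts Thu → 5 of Thu, Fri, Sat ✓
Apr: 30 days, starts Sun → 5 of Sun, Mon
May: 31 days, starts Tue → 5 of Tue, Wed, Thu ✓
Jun: 30 days, starts Fri → 5 of Fri, Sat
Jul: 31 days, starts Sun → 5 of Sun, Mon, Tue
Aug: 31 days, starts Wed → 5 of Wed, Thu, Fri ✓
Sep: 30 days, starts Sat → 5 of Sat, Sun
Oct: 31 days, starts Mon → 5 of Mon, Tue, Wed
Nov: 30 days, starts Thu → 5 of Thu, Fri ✓
Dec: 31 days, starts Sat → 5 of Sat, Sun, Mon
Months with five Thursdays: Mar, May, Aug, Nov.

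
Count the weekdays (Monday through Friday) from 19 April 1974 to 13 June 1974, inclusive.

19 April 1974 is a Friday.
The range spans 56 days (inclusive of both endpoints).
56 = 7 × 8, so the span is exactly 8 full weeks.
Each full week contributes 5 weekdays (Mon–Fri): 8 × 5 = 40.

40 weekdays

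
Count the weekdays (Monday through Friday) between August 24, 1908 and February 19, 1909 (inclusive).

130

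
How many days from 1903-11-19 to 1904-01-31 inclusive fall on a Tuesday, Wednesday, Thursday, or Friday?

42

1903-11-19 is a Thursday.
That's 74 days from start to end, counting both.
74 = 7 × 10 + 4, so there are 10 full weeks plus 4 extra days.
Each full week contributes 4 days from the set (Tue, Wed, Thu, Fri): 10 × 4 = 40.
The 4 extra days are Thu, Fri, Sat, Sun — 2 of them qualify.
Total: 40 + 2 = 42.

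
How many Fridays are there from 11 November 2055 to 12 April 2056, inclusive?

22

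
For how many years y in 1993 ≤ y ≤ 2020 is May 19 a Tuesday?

Day of week of May 19 in each year:
1993: Wed, 1994: Thu, 1995: Fri, 1996: Sun, 1997: Mon, 1998: Tue ✓, 1999: Wed, 2000: Fri, 2001: Sat, 2002: Sun, 2003: Mon, 2004: Wed, 2005: Thu, 2006: Fri, 2007: Sat, 2008: Mon, 2009: Tue ✓, 2010: Wed, 2011: Thu, 2012: Sat, 2013: Sun, 2014: Mon, 2015: Tue ✓, 2016: Thu, 2017: Fri, 2018: Sat, 2019: Sun, 2020: Tue ✓
Tuesdays: 1998, 2009, 2015, 2020.

4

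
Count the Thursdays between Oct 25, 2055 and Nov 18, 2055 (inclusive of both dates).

4

Oct 25, 2055 is a Monday.
The range spans 25 days (inclusive of both endpoints).
25 = 7 × 3 + 4, so there are 3 full weeks plus 4 extra days.
Each full week contributes one Thursday: 3 so far.
The 4 extra days are Mon, Tue, Wed, Thu — 1 of them qualifies.
Total: 3 + 1 = 4.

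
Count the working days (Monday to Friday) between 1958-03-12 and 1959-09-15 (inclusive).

1958-03-12 is a Wednesday.
From 1958-03-12 to 1959-09-15 is 553 days inclusive.
553 = 7 × 79, so the span is exactly 79 full weeks.
Each full week contributes 5 weekdays (Mon–Fri): 79 × 5 = 395.

395 weekdays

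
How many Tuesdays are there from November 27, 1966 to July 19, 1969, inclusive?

138

November 27, 1966 is a Sunday.
From November 27, 1966 to July 19, 1969 is 966 days inclusive.
966 = 7 × 138, so the span is exactly 138 full weeks.
Each full week contributes one Tuesday: 138 so far.
Total: 138.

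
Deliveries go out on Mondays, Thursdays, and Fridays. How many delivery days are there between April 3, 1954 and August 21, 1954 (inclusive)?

April 3, 1954 is a Saturday.
That's 141 days from start to end, counting both.
141 = 7 × 20 + 1, so there are 20 full weeks plus 1 extra day.
Each full week contributes 3 days from the set (Mon, Thu, Fri): 20 × 3 = 60.
The 1 extra day is Sat — none qualify.
Total: 60 + 0 = 60.

60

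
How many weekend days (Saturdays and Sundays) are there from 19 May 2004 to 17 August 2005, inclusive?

19 May 2004 is a Wednesday.
From 19 May 2004 to 17 August 2005 is 456 days inclusive.
456 = 7 × 65 + 1, so there are 65 full weeks plus 1 extra day.
Each full week contributes 2 weekend days (Sat, Sun): 65 × 2 = 130.
The 1 extra day is Wed — none qualify.
Total: 130 + 0 = 130.

130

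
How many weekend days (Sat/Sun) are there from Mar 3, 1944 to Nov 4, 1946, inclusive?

280

Mar 3, 1944 is a Friday.
From Mar 3, 1944 to Nov 4, 1946 is 977 days inclusive.
977 = 7 × 139 + 4, so there are 139 full weeks plus 4 extra days.
Each full week contributes 2 weekend days (Sat, Sun): 139 × 2 = 278.
The 4 extra days are Fri, Sat, Sun, Mon — 2 of them qualify.
Total: 278 + 2 = 280.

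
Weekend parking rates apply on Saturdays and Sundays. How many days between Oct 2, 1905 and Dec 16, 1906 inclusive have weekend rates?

Oct 2, 1905 is a Monday.
The range spans 441 days (inclusive of both endpoints).
441 = 7 × 63, so the span is exactly 63 full weeks.
Each full week contributes 2 weekend days (Sat, Sun): 63 × 2 = 126.
Total: 126.

126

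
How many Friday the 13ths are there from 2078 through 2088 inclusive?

Friday-the-13ths by year:
2078: May
2079: Jan, Oct
2080: Sep, Dec
2081: Jun
2082: Feb, Mar, Nov
2083: Aug
2084: Oct
2085: Apr, Jul
2086: Sep, Dec
2087: Jun
2088: Feb, Aug

18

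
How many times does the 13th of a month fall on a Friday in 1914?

The 13th falls on a Friday when the month's 13th has weekday Fri.
Jan 13 is Tue; Feb 13 is Fri ✓; Mar 13 is Fri ✓; Apr 13 is Mon; May 13 is Wed; Jun 13 is Sat; Jul 13 is Mon; Aug 13 is Thu; Sep 13 is Sun; Oct 13 is Tue; Nov 13 is Fri ✓; Dec 13 is Sun.
Friday the 13ths: Feb, Mar, Nov.

3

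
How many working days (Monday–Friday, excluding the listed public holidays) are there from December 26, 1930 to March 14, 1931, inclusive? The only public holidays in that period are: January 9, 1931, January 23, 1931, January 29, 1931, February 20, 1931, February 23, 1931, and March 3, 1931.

50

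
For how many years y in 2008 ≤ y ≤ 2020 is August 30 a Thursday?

Day of week of August 30 in each year:
2008: Sat, 2009: Sun, 2010: Mon, 2011: Tue, 2012: Thu ✓, 2013: Fri, 2014: Sat, 2015: Sun, 2016: Tue, 2017: Wed, 2018: Thu ✓, 2019: Fri, 2020: Sun
Thursdays: 2012, 2018.

2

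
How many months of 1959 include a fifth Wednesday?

A month has five Wednesdays exactly when Wednesday falls within its first (length − 28) days.
Jan: 31 days, starts Thu → 5 of Thu, Fri, Sat
Feb: 28 days, starts Sun → 5 of (none)
Mar: 31 days, starts Sun → 5 of Sun, Mon, Tue
Apr: 30 days, starts Wed → 5 of Wed, Thu ✓
May: 31 days, starts Fri → 5 of Fri, Sat, Sun
Jun: 30 days, starts Mon → 5 of Mon, Tue
Jul: 31 days, starts Wed → 5 of Wed, Thu, Fri ✓
Aug: 31 days, starts Sat → 5 of Sat, Sun, Mon
Sep: 30 days, starts Tue → 5 of Tue, Wed ✓
Oct: 31 days, starts Thu → 5 of Thu, Fri, Sat
Nov: 30 days, starts Sun → 5 of Sun, Mon
Dec: 31 days, starts Tue → 5 of Tue, Wed, Thu ✓
Months with five Wednesdays: Apr, Jul, Sep, Dec.

4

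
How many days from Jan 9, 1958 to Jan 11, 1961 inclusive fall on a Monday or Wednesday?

Jan 9, 1958 is a Thursday.
The range spans 1099 days (inclusive of both endpoints).
1099 = 7 × 157, so the span is exactly 157 full weeks.
Each full week contributes 2 days from the set (Mon, Wed): 157 × 2 = 314.
Total: 314.

314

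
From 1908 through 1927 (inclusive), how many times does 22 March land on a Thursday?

Day of week of March 22 in each year:
1908: Sun, 1909: Mon, 1910: Tue, 1911: Wed, 1912: Fri, 1913: Sat, 1914: Sun, 1915: Mon, 1916: Wed, 1917: Thu ✓, 1918: Fri, 1919: Sat, 1920: Mon, 1921: Tue, 1922: Wed, 1923: Thu ✓, 1924: Sat, 1925: Sun, 1926: Mon, 1927: Tue
Thursdays: 1917, 1923.

2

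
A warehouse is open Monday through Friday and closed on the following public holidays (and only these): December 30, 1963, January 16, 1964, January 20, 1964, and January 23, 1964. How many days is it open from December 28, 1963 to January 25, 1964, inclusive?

December 28, 1963 is a Saturday.
From December 28, 1963 to January 25, 1964 is 29 days inclusive.
29 = 7 × 4 + 1, so there are 4 full weeks plus 1 extra day.
Each full week contributes 5 weekdays (Mon–Fri): 4 × 5 = 20.
The 1 extra day is Sat — none qualify.
Total: 20 + 0 = 20.
Holidays: December 30, 1963 (Mon); January 16, 1964 (Thu); January 20, 1964 (Mon); January 23, 1964 (Thu).
All 4 holidays fall on weekdays, so subtract 4.
Business days: 20 − 4 = 16.

16 working days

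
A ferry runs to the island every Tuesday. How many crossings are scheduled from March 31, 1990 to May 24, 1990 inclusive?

8

March 31, 1990 is a Saturday.
That's 55 days from start to end, counting both.
55 = 7 × 7 + 6, so there are 7 full weeks plus 6 extra days.
Each full week contributes one Tuesday: 7 so far.
The 6 extra days are Saturday, Sunday, Monday, Tuesday, Wednesday, Thursday — 1 of them qualifies.
Total: 7 + 1 = 8.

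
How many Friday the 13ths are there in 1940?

The 13th falls on a Friday when the month's 13th has weekday Fri.
Jan 13 is Sat; Feb 13 is Tue; Mar 13 is Wed; Apr 13 is Sat; May 13 is Mon; Jun 13 is Thu; Jul 13 is Sat; Aug 13 is Tue; Sep 13 is Fri ✓; Oct 13 is Sun; Nov 13 is Wed; Dec 13 is Fri ✓.
Friday the 13ths: Sep, Dec.

2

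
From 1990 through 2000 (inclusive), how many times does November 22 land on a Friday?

Day of week of November 22 in each year:
1990: Thu, 1991: Fri ✓, 1992: Sun, 1993: Mon, 1994: Tue, 1995: Wed, 1996: Fri ✓, 1997: Sat, 1998: Sun, 1999: Mon, 2000: Wed
Fridays: 1991, 1996.

2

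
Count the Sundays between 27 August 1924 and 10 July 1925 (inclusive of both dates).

27 August 1924 is a Wednesday.
That's 318 days from start to end, counting both.
318 = 7 × 45 + 3, so there are 45 full weeks plus 3 extra days.
Each full week contributes one Sunday: 45 so far.
The 3 extra days are Wednesday, Thursday, Friday — none qualify.
Total: 45 + 0 = 45.

45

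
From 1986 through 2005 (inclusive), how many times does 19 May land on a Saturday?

2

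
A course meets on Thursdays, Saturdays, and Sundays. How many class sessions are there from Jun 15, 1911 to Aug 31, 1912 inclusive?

Jun 15, 1911 is a Thursday.
The range spans 444 days (inclusive of both endpoints).
444 = 7 × 63 + 3, so there are 63 full weeks plus 3 extra days.
Each full week contributes 3 days from the set (Thu, Sat, Sun): 63 × 3 = 189.
The 3 extra days are Thursday, Friday, Saturday — 2 of them qualify.
Total: 189 + 2 = 191.

191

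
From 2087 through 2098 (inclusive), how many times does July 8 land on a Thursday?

2

Day of week of July 8 in each year:
2087: Tue, 2088: Thu ✓, 2089: Fri, 2090: Sat, 2091: Sun, 2092: Tue, 2093: Wed, 2094: Thu ✓, 2095: Fri, 2096: Sun, 2097: Mon, 2098: Tue
Thursdays: 2088, 2094.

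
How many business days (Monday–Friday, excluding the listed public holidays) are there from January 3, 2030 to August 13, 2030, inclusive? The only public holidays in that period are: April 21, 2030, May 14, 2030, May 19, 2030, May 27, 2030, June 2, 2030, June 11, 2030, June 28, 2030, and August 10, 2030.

January 3, 2030 is a Thursday.
The range spans 223 days (inclusive of both endpoints).
223 = 7 × 31 + 6, so there are 31 full weeks plus 6 extra days.
Each full week contributes 5 weekdays (Mon–Fri): 31 × 5 = 155.
The 6 extra days are Thursday, Friday, Saturday, Sunday, Monday, Tuesday — 4 of them qualify.
Total: 155 + 4 = 159.
Holidays: April 21, 2030 (Sun); May 14, 2030 (Tue); May 19, 2030 (Sun); May 27, 2030 (Mon); June 2, 2030 (Sun); June 11, 2030 (Tue); June 28, 2030 (Fri); August 10, 2030 (Sat).
4 of the 8 holidays fall on weekdays; the rest are weekends and were already excluded.
Business days: 159 − 4 = 155.

155 business days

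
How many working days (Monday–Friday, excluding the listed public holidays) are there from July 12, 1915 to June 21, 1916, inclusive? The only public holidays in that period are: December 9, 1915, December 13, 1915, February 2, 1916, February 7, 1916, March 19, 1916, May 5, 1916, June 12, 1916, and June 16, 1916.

241 working days

July 12, 1915 is a Monday.
From July 12, 1915 to June 21, 1916 is 346 days inclusive.
346 = 7 × 49 + 3, so there are 49 full weeks plus 3 extra days.
Each full week contributes 5 weekdays (Mon–Fri): 49 × 5 = 245.
The 3 extra days are Mon, Tue, Wed — 3 of them qualify.
Total: 245 + 3 = 248.
Holidays: December 9, 1915 (Thu); December 13, 1915 (Mon); February 2, 1916 (Wed); February 7, 1916 (Mon); March 19, 1916 (Sun); May 5, 1916 (Fri); June 12, 1916 (Mon); June 16, 1916 (Fri).
7 of the 8 holidays fall on weekdays; the rest are weekends and were already excluded.
Business days: 248 − 7 = 241.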